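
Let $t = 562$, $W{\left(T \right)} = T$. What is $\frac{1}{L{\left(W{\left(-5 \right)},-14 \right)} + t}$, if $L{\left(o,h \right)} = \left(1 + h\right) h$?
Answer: $\frac{1}{744} \approx 0.0013441$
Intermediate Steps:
$L{\left(o,h \right)} = h \left(1 + h\right)$
$\frac{1}{L{\left(W{\left(-5 \right)},-14 \right)} + t} = \frac{1}{- 14 \left(1 - 14\right) + 562} = \frac{1}{\left(-14\right) \left(-13\right) + 562} = \frac{1}{182 + 562} = \frac{1}{744}$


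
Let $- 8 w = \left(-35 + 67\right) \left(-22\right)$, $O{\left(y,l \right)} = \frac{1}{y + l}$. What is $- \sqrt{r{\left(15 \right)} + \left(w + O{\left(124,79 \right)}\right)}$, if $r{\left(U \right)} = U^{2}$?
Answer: $- \frac{6 \sqrt{358295}}{203} \approx -17.692$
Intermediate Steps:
$O{\left(y,l \right)} = \frac{1}{l + y}$
$w = 88$ ($w = - \frac{\left(-35 + 67\right) \left(-22\right)}{8} = - \frac{32 \left(-22\right)}{8} = \left(- \frac{1}{8}\right) \left(-704\right) = 88$)
$- \sqrt{r{\left(15 \right)} + \left(w + O{\left(124,79 \right)}\right)} = - \sqrt{15^{2} + \left(88 + \frac{1}{79 + 124}\right)} = - \sqrt{225 + \left(88 + \frac{1}{203}\right)} = - \sqrt{225 + \frac{17865}{203}} = - \sqrt{\frac{63540}{203}} = - \frac{6 \sqrt{358295}}{203}$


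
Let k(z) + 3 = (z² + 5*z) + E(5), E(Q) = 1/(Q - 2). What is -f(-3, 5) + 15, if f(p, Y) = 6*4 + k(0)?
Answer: -19/3 ≈ -6.3333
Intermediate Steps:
E(Q) = 1/(-2 + Q)
k(z) = -8/3 + z² + 5*z (k(z) = -3 + ((z² + 5*z) + 1/(-2 + 5)) = -3 + ((z² + 5*z) + 1/3) = -3 + ((z² + 5*z) + ⅓) = -3 + (⅓ + z² + 5*z) = -8/3 + z² + 5*z)
f(p, Y) = 64/3 (f(p, Y) = 6*4 + (-8/3 + 0² + 5*0) = 24 + (-8/3 + 0 + 0) = 24 - 8/3 = 64/3)
-f(-3, 5) + 15 = -1*64/3 + 15 = -64/3 + 15 = -19/3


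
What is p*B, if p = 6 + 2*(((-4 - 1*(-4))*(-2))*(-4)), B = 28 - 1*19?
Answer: 54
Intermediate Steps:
B = 9 (B = 28 - 19 = 9)
p = 6 (p = 6 + 2*(((-4 + 4)*(-2))*(-4)) = 6 + 2*((0*(-2))*(-4)) = 6 + 2*(0*(-4)) = 6 + 2*0 = 6 + 0 = 6)
p*B = 6*9 = 54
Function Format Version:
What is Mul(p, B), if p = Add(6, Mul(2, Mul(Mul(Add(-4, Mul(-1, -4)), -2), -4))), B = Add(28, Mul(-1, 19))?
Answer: 54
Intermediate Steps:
B = 9 (B = Add(28, -19) = 9)
p = 6 (p = Add(6, Mul(2, Mul(Mul(Add(-4, 4), -2), -4))) = Add(6, Mul(2, Mul(Mul(0, -2), -4))) = Add(6, Mul(2, Mul(0, -4))) = Add(6, Mul(2, 0)) = Add(6, 0) = 6)
Mul(p, B) = Mul(6, 9) = 54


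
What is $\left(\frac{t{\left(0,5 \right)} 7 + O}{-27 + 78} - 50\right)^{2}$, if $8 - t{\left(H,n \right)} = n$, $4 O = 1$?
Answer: $\frac{354025}{144} \approx 2458.5$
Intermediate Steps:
$O = \frac{1}{4}$ ($O = \frac{1}{4} \cdot 1 = \frac{1}{4} \approx 0.25$)
$t{\left(H,n \right)} = 8 - n$
$\left(\frac{t{\left(0,5 \right)} 7 + O}{-27 + 78} - 50\right)^{2} = \left(\frac{\left(8 - 5\right) 7 + \frac{1}{4}}{-27 + 78} - 50\right)^{2} = \left(\frac{\left(8 - 5\right) 7 + \frac{1}{4}}{51} - 50\right)^{2} = \left(\left(3 \cdot 7 + \frac{1}{4}\right) \frac{1}{51} - 50\right)^{2} = \left(\left(21 + \frac{1}{4}\right) \frac{1}{51} - 50\right)^{2} = \left(\frac{85}{4} \cdot \frac{1}{51} - 50\right)^{2} = \left(\frac{5}{12} - 50\right)^{2} = \left(- \frac{595}{12}\right)^{2} = \frac{354025}{144}$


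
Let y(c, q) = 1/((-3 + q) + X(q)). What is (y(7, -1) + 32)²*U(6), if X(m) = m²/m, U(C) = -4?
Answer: -101124/25 ≈ -4045.0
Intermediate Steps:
X(m) = m
y(c, q) = 1/(-3 + 2*q) (y(c, q) = 1/((-3 + q) + q) = 1/(-3 + 2*q))
(y(7, -1) + 32)²*U(6) = (1/(-3 + 2*(-1)) + 32)²*(-4) = (1/(-3 - 2) + 32)²*(-4) = (1/(-5) + 32)²*(-4) = (-⅕ + 32)²*(-4) = (159/5)²*(-4) = (25281/25)*(-4) = -101124/25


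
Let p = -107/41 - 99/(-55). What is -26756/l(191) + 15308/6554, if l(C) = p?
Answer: 8987775012/271991 ≈ 33044.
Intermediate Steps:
p = -166/205 (p = -107*1/41 - 99*(-1/55) = -107/41 + 9/5 = -166/205 ≈ -0.80976)
l(C) = -166/205
-26756/l(191) + 15308/6554 = -26756/(-166/205) + 15308/6554 = -26756*(-205/166) + 15308*(1/6554) = 2742490/83 + 7654/3277 = 8987775012/271991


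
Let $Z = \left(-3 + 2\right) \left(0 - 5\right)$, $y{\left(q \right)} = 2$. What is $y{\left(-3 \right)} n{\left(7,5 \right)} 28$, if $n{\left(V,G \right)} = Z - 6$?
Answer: $-56$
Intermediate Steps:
$Z = 5$ ($Z = \left(-1\right) \left(-5\right) = 5$)
$n{\left(V,G \right)} = -1$ ($n{\left(V,G \right)} = 5 - 6 = -1$)
$y{\left(-3 \right)} n{\left(7,5 \right)} 28 = 2 \left(-1\right) 28 = \left(-2\right) 28 = -56$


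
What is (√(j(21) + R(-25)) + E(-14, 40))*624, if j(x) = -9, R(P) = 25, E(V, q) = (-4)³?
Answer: -37440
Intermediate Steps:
E(V, q) = -64
(√(j(21) + R(-25)) + E(-14, 40))*624 = (√(-9 + 25) - 64)*624 = (√16 - 64)*624 = (4 - 64)*624 = -60*624 = -37440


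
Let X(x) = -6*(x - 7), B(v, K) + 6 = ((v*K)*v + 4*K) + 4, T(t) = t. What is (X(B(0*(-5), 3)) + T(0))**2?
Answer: 324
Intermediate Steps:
B(v, K) = -2 + 4*K + K*v**2 (B(v, K) = -6 + (((v*K)*v + 4*K) + 4) = -6 + (((K*v)*v + 4*K) + 4) = -6 + ((K*v**2 + 4*K) + 4) = -6 + ((4*K + K*v**2) + 4) = -6 + (4 + 4*K + K*v**2) = -2 + 4*K + K*v**2)
X(x) = 42 - 6*x (X(x) = -6*(-7 + x) = 42 - 6*x)
(X(B(0*(-5), 3)) + T(0))**2 = ((42 - 6*(-2 + 4*3 + 3*(0*(-5))**2)) + 0)**2 = ((42 - 6*(-2 + 12 + 3*0**2)) + 0)**2 = ((42 - 6*(-2 + 12 + 3*0)) + 0)**2 = ((42 - 6*(-2 + 12 + 0)) + 0)**2 = ((42 - 6*10) + 0)**2 = ((42 - 60) + 0)**2 = (-18 + 0)**2 = (-18)**2 = 324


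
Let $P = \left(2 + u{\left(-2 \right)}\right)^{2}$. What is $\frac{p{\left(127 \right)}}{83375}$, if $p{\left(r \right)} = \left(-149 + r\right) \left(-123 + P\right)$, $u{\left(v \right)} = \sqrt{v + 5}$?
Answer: $\frac{88}{2875} - \frac{88 \sqrt{3}}{83375} \approx 0.028781$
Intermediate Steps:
$u{\left(v \right)} = \sqrt{5 + v}$
$P = \left(2 + \sqrt{3}\right)^{2}$ ($P = \left(2 + \sqrt{5 - 2}\right)^{2} = \left(2 + \sqrt{3}\right)^{2} \approx 13.928$)
$p{\left(r \right)} = \left(-149 + r\right) \left(-123 + \left(2 + \sqrt{3}\right)^{2}\right)$
$\frac{p{\left(127 \right)}}{83375} = \frac{17284 - 596 \sqrt{3} - 14732 + 4 \cdot 127 \sqrt{3}}{83375} = \left(17284 - 596 \sqrt{3} - 14732 + 508 \sqrt{3}\right) \frac{1}{83375} = \left(2552 - 88 \sqrt{3}\right) \frac{1}{83375} = \frac{88}{2875} - \frac{88 \sqrt{3}}{83375}$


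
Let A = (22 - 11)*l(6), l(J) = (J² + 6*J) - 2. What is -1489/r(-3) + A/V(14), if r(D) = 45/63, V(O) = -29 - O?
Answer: -452039/215 ≈ -2102.5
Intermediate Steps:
l(J) = -2 + J² + 6*J
A = 770 (A = (22 - 11)*(-2 + 6² + 6*6) = 11*(-2 + 36 + 36) = 11*70 = 770)
r(D) = 5/7 (r(D) = 45*(1/63) = 5/7)
-1489/r(-3) + A/V(14) = -1489/5/7 + 770/(-29 - 1*14) = -1489*7/5 + 770/(-29 - 14) = -10423/5 + 770/(-43) = -10423/5 + 770*(-1/43) = -10423/5 - 770/43 = -452039/215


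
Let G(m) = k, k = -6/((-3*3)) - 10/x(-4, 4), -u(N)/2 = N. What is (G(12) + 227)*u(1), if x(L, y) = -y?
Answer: -1381/3 ≈ -460.33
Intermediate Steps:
u(N) = -2*N
k = 19/6 (k = -6/((-3*3)) - 10/((-1*4)) = -6/(-9) - 10/(-4) = -6*(-⅑) - 10*(-¼) = ⅔ + 5/2 = 19/6 ≈ 3.1667)
G(m) = 19/6
(G(12) + 227)*u(1) = (19/6 + 227)*(-2*1) = (1381/6)*(-2) = -1381/3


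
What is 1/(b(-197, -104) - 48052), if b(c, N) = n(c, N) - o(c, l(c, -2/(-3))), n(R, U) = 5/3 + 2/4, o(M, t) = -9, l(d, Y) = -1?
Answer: -6/288245 ≈ -2.0816e-5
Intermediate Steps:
n(R, U) = 13/6 (n(R, U) = 5*(⅓) + 2*(¼) = 5/3 + ½ = 13/6)
b(c, N) = 67/6 (b(c, N) = 13/6 - 1*(-9) = 13/6 + 9 = 67/6)
1/(b(-197, -104) - 48052) = 1/(67/6 - 48052) = 1/(-288245/6) = -6/288245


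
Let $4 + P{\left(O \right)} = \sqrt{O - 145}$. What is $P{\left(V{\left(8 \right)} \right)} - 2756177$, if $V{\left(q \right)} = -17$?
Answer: $-2756181 + 9 i \sqrt{2} \approx -2.7562 \cdot 10^{6} + 12.728 i$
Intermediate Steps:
$P{\left(O \right)} = -4 + \sqrt{-145 + O}$ ($P{\left(O \right)} = -4 + \sqrt{O - 145} = -4 + \sqrt{-145 + O}$)
$P{\left(V{\left(8 \right)} \right)} - 2756177 = \left(-4 + \sqrt{-145 - 17}\right) - 2756177 = \left(-4 + \sqrt{-162}\right) - 2756177 = \left(-4 + 9 i \sqrt{2}\right) - 2756177 = -2756181 + 9 i \sqrt{2}$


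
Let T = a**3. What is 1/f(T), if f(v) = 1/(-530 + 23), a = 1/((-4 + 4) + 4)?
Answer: -507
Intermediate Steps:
a = 1/4 (a = 1/(0 + 4) = 1/4 ≈ 0.25000)
T = 1/64 (T = (1/4)**3 = 1/64 ≈ 0.015625)
f(v) = -1/507 (f(v) = 1/(-507) = -1/507)
1/f(T) = 1/(-1/507) = -507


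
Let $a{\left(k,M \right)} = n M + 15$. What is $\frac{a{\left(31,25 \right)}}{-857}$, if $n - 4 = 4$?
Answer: $- \frac{215}{857} \approx -0.25087$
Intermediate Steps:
$n = 8$ ($n = 4 + 4 = 8$)
$a{\left(k,M \right)} = 15 + 8 M$ ($a{\left(k,M \right)} = 8 M + 15 = 15 + 8 M$)
$\frac{a{\left(31,25 \right)}}{-857} = \frac{15 + 8 \cdot 25}{-857} = \left(15 + 200\right) \left(- \frac{1}{857}\right) = 215 \left(- \frac{1}{857}\right) = - \frac{215}{857}$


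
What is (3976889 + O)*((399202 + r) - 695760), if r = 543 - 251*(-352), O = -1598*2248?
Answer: -79864074855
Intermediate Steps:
O = -3592304
r = 88895 (r = 543 + 88352 = 88895)
(3976889 + O)*((399202 + r) - 695760) = (3976889 - 3592304)*((399202 + 88895) - 695760) = 384585*(488097 - 695760) = 384585*(-207663) = -79864074855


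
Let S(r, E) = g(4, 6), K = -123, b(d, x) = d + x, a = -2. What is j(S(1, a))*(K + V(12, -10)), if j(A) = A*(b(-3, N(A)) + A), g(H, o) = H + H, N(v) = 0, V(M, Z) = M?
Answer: -4440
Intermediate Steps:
g(H, o) = 2*H
S(r, E) = 8 (S(r, E) = 2*4 = 8)
j(A) = A*(-3 + A) (j(A) = A*((-3 + 0) + A) = A*(-3 + A))
j(S(1, a))*(K + V(12, -10)) = (8*(-3 + 8))*(-123 + 12) = (8*5)*(-111) = 40*(-111) = -4440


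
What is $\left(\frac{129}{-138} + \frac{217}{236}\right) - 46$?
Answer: $- \frac{249771}{5428} \approx -46.015$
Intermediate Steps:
$\left(\frac{129}{-138} + \frac{217}{236}\right) - 46 = \left(129 \left(- \frac{1}{138}\right) + 217 \cdot \frac{1}{236}\right) - 46 = \left(- \frac{43}{46} + \frac{217}{236}\right) - 46 = - \frac{83}{5428} - 46 = - \frac{249771}{5428}$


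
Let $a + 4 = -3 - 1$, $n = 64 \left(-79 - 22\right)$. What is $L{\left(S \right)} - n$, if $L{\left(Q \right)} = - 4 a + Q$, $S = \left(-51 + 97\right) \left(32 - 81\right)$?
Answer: $4242$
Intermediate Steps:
$n = -6464$ ($n = 64 \left(-101\right) = -6464$)
$S = -2254$ ($S = 46 \left(-49\right) = -2254$)
$a = -8$ ($a = -4 - 4 = -8$)
$L{\left(Q \right)} = 32 + Q$ ($L{\left(Q \right)} = \left(-4\right) \left(-8\right) + Q = 32 + Q$)
$L{\left(S \right)} - n = \left(32 - 2254\right) - -6464 = -2222 + 6464 = 4242$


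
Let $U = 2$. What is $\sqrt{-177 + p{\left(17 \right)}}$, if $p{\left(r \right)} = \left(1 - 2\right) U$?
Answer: $i \sqrt{179} \approx 13.379 i$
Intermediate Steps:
$p{\left(r \right)} = -2$ ($p{\left(r \right)} = \left(1 - 2\right) 2 = \left(-1\right) 2 = -2$)
$\sqrt{-177 + p{\left(17 \right)}} = \sqrt{-177 - 2} = \sqrt{-179} = i \sqrt{179}$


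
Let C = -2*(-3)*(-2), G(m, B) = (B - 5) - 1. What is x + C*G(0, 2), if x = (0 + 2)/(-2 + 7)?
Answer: 242/5 ≈ 48.400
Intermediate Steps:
G(m, B) = -6 + B (G(m, B) = (-5 + B) - 1 = -6 + B)
C = -12 (C = 6*(-2) = -12)
x = 2/5 ≈ 0.40000
x + C*G(0, 2) = 2/5 - 12*(-6 + 2) = 2/5 - 12*(-4) = 2/5 + 48 = 242/5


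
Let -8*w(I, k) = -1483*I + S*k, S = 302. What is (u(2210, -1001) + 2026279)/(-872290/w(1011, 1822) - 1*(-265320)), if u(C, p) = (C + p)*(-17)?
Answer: 50094009713/6626316020 ≈ 7.5599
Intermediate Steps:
u(C, p) = -17*C - 17*p
w(I, k) = -151*k/4 + 1483*I/8 (w(I, k) = -(-1483*I + 302*k)/8 = -151*k/4 + 1483*I/8)
(u(2210, -1001) + 2026279)/(-872290/w(1011, 1822) - 1*(-265320)) = ((-17*2210 - 17*(-1001)) + 2026279)/(-872290/(-151/4*1822 + (1483/8)*1011) - 1*(-265320)) = ((-37570 + 17017) + 2026279)/(-872290/(-137561/2 + 1499313/8) + 265320) = (-20553 + 2026279)/(-872290/949069/8 + 265320) = 2005726/(-872290*8/949069 + 265320) = 2005726/(-367280/49951 + 265320) = 2005726/(13252632040/49951) = 2005726*(49951/13252632040) = 50094009713/6626316020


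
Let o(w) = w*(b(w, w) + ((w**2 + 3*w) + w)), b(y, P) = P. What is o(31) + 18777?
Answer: 53373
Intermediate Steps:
o(w) = w*(w**2 + 5*w) (o(w) = w*(w + ((w**2 + 3*w) + w)) = w*(w + (w**2 + 4*w)) = w*(w**2 + 5*w))
o(31) + 18777 = 31**2*(5 + 31) + 18777 = 961*36 + 18777 = 34596 + 18777 = 53373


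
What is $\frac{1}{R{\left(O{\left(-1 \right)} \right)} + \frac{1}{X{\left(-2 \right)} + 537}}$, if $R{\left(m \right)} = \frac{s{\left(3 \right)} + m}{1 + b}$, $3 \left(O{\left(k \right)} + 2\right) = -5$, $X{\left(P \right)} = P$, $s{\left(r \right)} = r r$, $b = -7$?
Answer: $- \frac{4815}{4271} \approx -1.1274$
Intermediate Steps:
$s{\left(r \right)} = r^{2}$
$O{\left(k \right)} = - \frac{11}{3}$ ($O{\left(k \right)} = -2 + \frac{1}{3} \left(-5\right) = -2 - \frac{5}{3} = - \frac{11}{3}$)
$R{\left(m \right)} = - \frac{3}{2} - \frac{m}{6}$ ($R{\left(m \right)} = \frac{3^{2} + m}{1 - 7} = \frac{9 + m}{-6} = \left(9 + m\right) \left(- \frac{1}{6}\right) = - \frac{3}{2} - \frac{m}{6}$)
$\frac{1}{R{\left(O{\left(-1 \right)} \right)} + \frac{1}{X{\left(-2 \right)} + 537}} = \frac{1}{\left(- \frac{3}{2} - - \frac{11}{18}\right) + \frac{1}{-2 + 537}} = \frac{1}{\left(- \frac{3}{2} + \frac{11}{18}\right) + \frac{1}{535}} = \frac{1}{- \frac{8}{9} + \frac{1}{535}} = \frac{1}{- \frac{4271}{4815}} = - \frac{4815}{4271}$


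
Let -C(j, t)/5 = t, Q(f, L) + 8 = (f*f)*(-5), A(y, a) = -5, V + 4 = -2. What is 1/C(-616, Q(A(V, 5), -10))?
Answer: 1/665 ≈ 0.0015038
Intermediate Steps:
V = -6 (V = -4 - 2 = -6)
Q(f, L) = -8 - 5*f² (Q(f, L) = -8 + (f*f)*(-5) = -8 + f²*(-5) = -8 - 5*f²)
C(j, t) = -5*t
1/C(-616, Q(A(V, 5), -10)) = 1/(-5*(-8 - 5*(-5)²)) = 1/(-5*(-8 - 5*25)) = 1/(-5*(-8 - 125)) = 1/(-5*(-133)) = 1/665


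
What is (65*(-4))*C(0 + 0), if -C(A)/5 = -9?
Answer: -11700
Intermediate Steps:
C(A) = 45 (C(A) = -5*(-9) = 45)
(65*(-4))*C(0 + 0) = (65*(-4))*45 = -260*45 = -11700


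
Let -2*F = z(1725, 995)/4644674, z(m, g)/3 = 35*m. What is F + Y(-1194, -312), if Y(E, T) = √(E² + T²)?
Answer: -181125/9289348 + 6*√42305 ≈ 1234.1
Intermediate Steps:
z(m, g) = 105*m (z(m, g) = 3*(35*m) = 105*m)
F = -181125/9289348 (F = -105*1725/(2*4644674) = -181125/(2*4644674) = -½*181125/4644674 = -181125/9289348 ≈ -0.019498)
F + Y(-1194, -312) = -181125/9289348 + √((-1194)² + (-312)²) = -181125/9289348 + √(1425636 + 97344) = -181125/9289348 + √1522980 = -181125/9289348 + 6*√42305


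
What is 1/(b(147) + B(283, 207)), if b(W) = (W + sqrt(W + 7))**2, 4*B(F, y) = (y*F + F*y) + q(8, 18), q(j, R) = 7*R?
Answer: 51085/2596366081 - 294*sqrt(154)/2596366081 ≈ 1.8270e-5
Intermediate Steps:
B(F, y) = 63/2 + F*y/2 (B(F, y) = ((y*F + F*y) + 7*18)/4 = ((F*y + F*y) + 126)/4 = (2*F*y + 126)/4 = (126 + 2*F*y)/4 = 63/2 + F*y/2)
b(W) = (W + sqrt(7 + W))**2
1/(b(147) + B(283, 207)) = 1/((147 + sqrt(7 + 147))**2 + (63/2 + (1/2)*283*207)) = 1/((147 + sqrt(154))**2 + (63/2 + 58581/2)) = 1/((147 + sqrt(154))**2 + 29322) = 1/(29322 + (147 + sqrt(154))**2)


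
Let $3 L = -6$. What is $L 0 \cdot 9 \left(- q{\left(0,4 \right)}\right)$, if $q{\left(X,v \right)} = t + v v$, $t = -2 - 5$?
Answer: $0$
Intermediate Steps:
$t = -7$
$L = -2$ ($L = \frac{1}{3} \left(-6\right) = -2$)
$q{\left(X,v \right)} = -7 + v^{2}$ ($q{\left(X,v \right)} = -7 + v v = -7 + v^{2}$)
$L 0 \cdot 9 \left(- q{\left(0,4 \right)}\right) = \left(-2\right) 0 \cdot 9 \left(- (-7 + 4^{2})\right) = 0 \cdot 9 \left(- (-7 + 16)\right) = 0 \left(\left(-1\right) 9\right) = 0 \left(-9\right) = 0$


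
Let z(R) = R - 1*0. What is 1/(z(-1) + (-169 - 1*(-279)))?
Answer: 1/109 ≈ 0.0091743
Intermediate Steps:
z(R) = R (z(R) = R + 0 = R)
1/(z(-1) + (-169 - 1*(-279))) = 1/(-1 + (-169 - 1*(-279))) = 1/(-1 + (-169 + 279)) = 1/(-1 + 110) = 1/109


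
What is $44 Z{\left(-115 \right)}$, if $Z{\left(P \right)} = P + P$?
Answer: $-10120$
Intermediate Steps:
$Z{\left(P \right)} = 2 P$
$44 Z{\left(-115 \right)} = 44 \cdot 2 \left(-115\right) = 44 \left(-230\right) = -10120$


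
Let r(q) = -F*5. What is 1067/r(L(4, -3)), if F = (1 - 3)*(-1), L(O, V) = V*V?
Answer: -1067/10 ≈ -106.70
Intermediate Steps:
L(O, V) = V²
F = 2 (F = -2*(-1) = 2)
r(q) = -10 (r(q) = -1*2*5 = -2*5 = -10)
1067/r(L(4, -3)) = 1067/(-10) = 1067*(-⅒) = -1067/10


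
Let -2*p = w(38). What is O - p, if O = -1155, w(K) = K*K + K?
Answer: -414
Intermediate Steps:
w(K) = K + K² (w(K) = K² + K = K + K²)
p = -741 (p = -19*(1 + 38) = -19*39 = -½*1482 = -741)
O - p = -1155 - 1*(-741) = -1155 + 741 = -414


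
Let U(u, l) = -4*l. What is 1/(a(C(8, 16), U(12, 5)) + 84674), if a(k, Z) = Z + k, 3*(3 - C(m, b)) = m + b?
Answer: 1/84649 ≈ 1.1813e-5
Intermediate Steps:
C(m, b) = 3 - b/3 - m/3 (C(m, b) = 3 - (m + b)/3 = 3 - (b + m)/3 = 3 + (-b/3 - m/3) = 3 - b/3 - m/3)
1/(a(C(8, 16), U(12, 5)) + 84674) = 1/((-4*5 + (3 - ⅓*16 - ⅓*8)) + 84674) = 1/((-20 + (3 - 16/3 - 8/3)) + 84674) = 1/((-20 - 5) + 84674) = 1/(-25 + 84674) = 1/84649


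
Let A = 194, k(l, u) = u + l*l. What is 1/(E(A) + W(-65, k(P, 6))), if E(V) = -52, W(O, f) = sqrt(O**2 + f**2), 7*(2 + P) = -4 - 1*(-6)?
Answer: 124852/3843765 + 49*sqrt(10336069)/3843765 ≈ 0.073466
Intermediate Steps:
P = -12/7 (P = -2 + (-4 - 1*(-6))/7 = -2 + (-4 + 6)/7 = -2 + (1/7)*2 = -2 + 2/7 = -12/7 ≈ -1.7143)
k(l, u) = u + l**2
1/(E(A) + W(-65, k(P, 6))) = 1/(-52 + sqrt((-65)**2 + (6 + (-12/7)**2)**2)) = 1/(-52 + sqrt(4225 + (6 + 144/49)**2)) = 1/(-52 + sqrt(4225 + (438/49)**2)) = 1/(-52 + sqrt(4225 + 191844/2401)) = 1/(-52 + sqrt(10336069/2401)) = 1/(-52 + sqrt(10336069)/49)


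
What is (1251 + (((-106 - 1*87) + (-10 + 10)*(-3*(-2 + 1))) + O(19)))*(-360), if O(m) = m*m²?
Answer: -2850120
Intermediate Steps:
O(m) = m³
(1251 + (((-106 - 1*87) + (-10 + 10)*(-3*(-2 + 1))) + O(19)))*(-360) = (1251 + (((-106 - 1*87) + (-10 + 10)*(-3*(-2 + 1))) + 19³))*(-360) = (1251 + (((-106 - 87) + 0*(-3*(-1))) + 6859))*(-360) = (1251 + ((-193 + 0*3) + 6859))*(-360) = (1251 + ((-193 + 0) + 6859))*(-360) = (1251 + (-193 + 6859))*(-360) = (1251 + 6666)*(-360) = 7917*(-360) = -2850120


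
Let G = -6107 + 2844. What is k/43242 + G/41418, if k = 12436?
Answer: 4794559/22961502 ≈ 0.20881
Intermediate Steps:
G = -3263
k/43242 + G/41418 = 12436/43242 - 3263/41418 = 12436*(1/43242) - 3263*1/41418 = 6218/21621 - 251/3186 = 4794559/22961502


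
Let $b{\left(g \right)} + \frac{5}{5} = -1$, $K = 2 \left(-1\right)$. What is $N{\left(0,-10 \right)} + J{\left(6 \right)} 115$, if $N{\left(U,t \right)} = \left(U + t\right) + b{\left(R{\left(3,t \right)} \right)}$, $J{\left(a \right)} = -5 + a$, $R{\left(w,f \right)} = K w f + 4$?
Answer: $103$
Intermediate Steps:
$K = -2$
$R{\left(w,f \right)} = 4 - 2 f w$ ($R{\left(w,f \right)} = - 2 w f + 4 = - 2 f w + 4 = 4 - 2 f w$)
$b{\left(g \right)} = -2$ ($b{\left(g \right)} = -1 - 1 = -2$)
$N{\left(U,t \right)} = -2 + U + t$ ($N{\left(U,t \right)} = \left(U + t\right) - 2 = -2 + U + t$)
$N{\left(0,-10 \right)} + J{\left(6 \right)} 115 = \left(-2 + 0 - 10\right) + \left(-5 + 6\right) 115 = -12 + 1 \cdot 115 = -12 + 115 = 103$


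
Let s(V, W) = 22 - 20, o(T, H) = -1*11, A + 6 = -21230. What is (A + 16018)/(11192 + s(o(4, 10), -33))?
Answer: -2609/5597 ≈ -0.46614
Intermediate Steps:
A = -21236 (A = -6 - 21230 = -21236)
o(T, H) = -11
s(V, W) = 2
(A + 16018)/(11192 + s(o(4, 10), -33)) = (-21236 + 16018)/(11192 + 2) = -5218/11194 = -5218*1/11194 = -2609/5597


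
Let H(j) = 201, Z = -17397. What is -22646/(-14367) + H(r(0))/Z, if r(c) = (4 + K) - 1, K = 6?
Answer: 43453855/27771411 ≈ 1.5647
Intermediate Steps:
r(c) = 9 (r(c) = (4 + 6) - 1 = 10 - 1 = 9)
-22646/(-14367) + H(r(0))/Z = -22646/(-14367) + 201/(-17397) = -22646*(-1/14367) + 201*(-1/17397) = 22646/14367 - 67/5799 = 43453855/27771411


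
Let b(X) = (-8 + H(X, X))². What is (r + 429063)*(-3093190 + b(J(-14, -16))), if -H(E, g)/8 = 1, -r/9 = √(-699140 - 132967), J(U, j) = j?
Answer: -1327063540842 + 27836406*I*√832107 ≈ -1.3271e+12 + 2.5392e+10*I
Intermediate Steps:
r = -9*I*√832107 (r = -9*√(-699140 - 132967) = -9*I*√832107 ≈ -8209.8*I)
H(E, g) = -8 (H(E, g) = -8*1 = -8)
b(X) = 256 (b(X) = (-8 - 8)² = (-16)² = 256)
(r + 429063)*(-3093190 + b(J(-14, -16))) = (-9*I*√832107 + 429063)*(-3093190 + 256) = (429063 - 9*I*√832107)*(-3092934) = -1327063540842 + 27836406*I*√832107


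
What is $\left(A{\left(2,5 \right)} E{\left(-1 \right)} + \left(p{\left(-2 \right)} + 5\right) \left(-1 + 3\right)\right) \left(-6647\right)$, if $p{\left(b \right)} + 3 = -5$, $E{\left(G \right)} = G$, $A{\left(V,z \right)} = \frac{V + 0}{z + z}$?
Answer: $\frac{206057}{5} \approx 41211.0$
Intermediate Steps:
$A{\left(V,z \right)} = \frac{V}{2 z}$
$p{\left(b \right)} = -8$ ($p{\left(b \right)} = -3 - 5 = -8$)
$\left(A{\left(2,5 \right)} E{\left(-1 \right)} + \left(p{\left(-2 \right)} + 5\right) \left(-1 + 3\right)\right) \left(-6647\right) = \left(\frac{1}{2} \cdot 2 \cdot \frac{1}{5} \left(-1\right) + \left(-8 + 5\right) \left(-1 + 3\right)\right) \left(-6647\right) = \left(\frac{1}{2} \cdot 2 \cdot \frac{1}{5} \left(-1\right) - 6\right) \left(-6647\right) = \left(\frac{1}{5} \left(-1\right) - 6\right) \left(-6647\right) = \left(- \frac{1}{5} - 6\right) \left(-6647\right) = \left(- \frac{31}{5}\right) \left(-6647\right) = \frac{206057}{5}$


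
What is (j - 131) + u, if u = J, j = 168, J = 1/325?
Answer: 12026/325 ≈ 37.003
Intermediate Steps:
J = 1/325 ≈ 0.0030769
u = 1/325 ≈ 0.0030769
(j - 131) + u = (168 - 131) + 1/325 = 37 + 1/325 = 12026/325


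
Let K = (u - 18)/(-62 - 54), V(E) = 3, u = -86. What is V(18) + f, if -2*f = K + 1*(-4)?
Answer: 132/29 ≈ 4.5517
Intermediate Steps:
K = 26/29 (K = (-86 - 18)/(-62 - 54) = -104/(-116) = -104*(-1/116) = 26/29 ≈ 0.89655)
f = 45/29 (f = -(26/29 + 1*(-4))/2 = -(26/29 - 4)/2 = -½*(-90/29) = 45/29 ≈ 1.5517)
V(18) + f = 3 + 45/29 = 132/29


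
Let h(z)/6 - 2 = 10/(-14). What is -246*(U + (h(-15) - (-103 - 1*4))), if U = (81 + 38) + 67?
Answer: -517830/7 ≈ -73976.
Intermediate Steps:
U = 186 (U = 119 + 67 = 186)
h(z) = 54/7 (h(z) = 12 + 6*(10/(-14)) = 12 + 6*(10*(-1/14)) = 12 + 6*(-5/7) = 12 - 30/7 = 54/7)
-246*(U + (h(-15) - (-103 - 1*4))) = -246*(186 + (54/7 - (-103 - 1*4))) = -246*(186 + (54/7 - (-103 - 4))) = -246*(186 + (54/7 - 1*(-107))) = -246*(186 + (54/7 + 107)) = -246*(186 + 803/7) = -246*2105/7 = -517830/7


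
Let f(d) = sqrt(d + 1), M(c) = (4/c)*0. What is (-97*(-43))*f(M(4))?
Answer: 4171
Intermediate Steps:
M(c) = 0
f(d) = sqrt(1 + d)
(-97*(-43))*f(M(4)) = (-97*(-43))*sqrt(1 + 0) = 4171*sqrt(1) = 4171*1 = 4171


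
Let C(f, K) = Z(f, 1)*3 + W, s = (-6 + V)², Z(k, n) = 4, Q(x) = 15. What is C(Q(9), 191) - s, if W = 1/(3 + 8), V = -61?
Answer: -49246/11 ≈ -4476.9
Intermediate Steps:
W = 1/11 ≈ 0.090909
s = 4489 (s = (-6 - 61)² = (-67)² = 4489)
C(f, K) = 133/11 (C(f, K) = 4*3 + 1/11 = 12 + 1/11 = 133/11)
C(Q(9), 191) - s = 133/11 - 1*4489 = 133/11 - 4489 = -49246/11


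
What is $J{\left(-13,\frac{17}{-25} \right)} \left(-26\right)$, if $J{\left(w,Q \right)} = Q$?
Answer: $\frac{442}{25} \approx 17.68$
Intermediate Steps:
$J{\left(-13,\frac{17}{-25} \right)} \left(-26\right) = \frac{17}{-25} \left(-26\right) = 17 \left(- \frac{1}{25}\right) \left(-26\right) = \left(- \frac{17}{25}\right) \left(-26\right) = \frac{442}{25}$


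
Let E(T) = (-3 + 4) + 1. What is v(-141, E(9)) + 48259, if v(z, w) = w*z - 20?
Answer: 47957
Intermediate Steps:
E(T) = 2 (E(T) = 1 + 1 = 2)
v(z, w) = -20 + w*z
v(-141, E(9)) + 48259 = (-20 + 2*(-141)) + 48259 = (-20 - 282) + 48259 = -302 + 48259 = 47957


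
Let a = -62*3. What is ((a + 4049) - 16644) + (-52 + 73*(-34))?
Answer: -15315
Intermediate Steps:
a = -186
((a + 4049) - 16644) + (-52 + 73*(-34)) = ((-186 + 4049) - 16644) + (-52 + 73*(-34)) = (3863 - 16644) + (-52 - 2482) = -12781 - 2534 = -15315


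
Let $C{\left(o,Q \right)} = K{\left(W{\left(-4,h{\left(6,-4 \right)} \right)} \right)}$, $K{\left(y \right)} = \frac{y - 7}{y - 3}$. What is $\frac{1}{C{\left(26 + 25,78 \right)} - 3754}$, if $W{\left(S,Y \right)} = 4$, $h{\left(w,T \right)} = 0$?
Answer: $- \frac{1}{3757} \approx -0.00026617$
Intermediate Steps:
$K{\left(y \right)} = \frac{-7 + y}{-3 + y}$
$C{\left(o,Q \right)} = -3$ ($C{\left(o,Q \right)} = \frac{-7 + 4}{-3 + 4} = 1^{-1} \left(-3\right) = 1 \left(-3\right) = -3$)
$\frac{1}{C{\left(26 + 25,78 \right)} - 3754} = \frac{1}{-3 - 3754} = \frac{1}{-3757} = - \frac{1}{3757}$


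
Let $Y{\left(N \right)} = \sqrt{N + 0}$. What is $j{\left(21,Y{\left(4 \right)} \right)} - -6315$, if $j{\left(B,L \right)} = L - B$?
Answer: $6296$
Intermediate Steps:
$Y{\left(N \right)} = \sqrt{N}$
$j{\left(21,Y{\left(4 \right)} \right)} - -6315 = \left(\sqrt{4} - 21\right) - -6315 = \left(2 - 21\right) + 6315 = -19 + 6315 = 6296$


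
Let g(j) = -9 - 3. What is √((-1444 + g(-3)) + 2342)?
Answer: √886 ≈ 29.766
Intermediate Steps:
g(j) = -12
√((-1444 + g(-3)) + 2342) = √((-1444 - 12) + 2342) = √(-1456 + 2342) = √886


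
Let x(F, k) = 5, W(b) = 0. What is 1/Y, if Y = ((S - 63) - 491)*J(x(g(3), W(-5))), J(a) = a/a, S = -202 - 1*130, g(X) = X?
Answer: -1/886 ≈ -0.0011287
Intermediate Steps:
S = -332 (S = -202 - 130 = -332)
J(a) = 1
Y = -886 (Y = ((-332 - 63) - 491)*1 = (-395 - 491)*1 = -886*1 = -886)
1/Y = 1/(-886) = -1/886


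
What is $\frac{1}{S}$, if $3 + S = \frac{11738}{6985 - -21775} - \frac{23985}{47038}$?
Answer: $- \frac{338203220}{1049028799} \approx -0.3224$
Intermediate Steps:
$S = - \frac{1049028799}{338203220}$ ($S = -3 + \left(\frac{11738}{6985 - -21775} - \frac{23985}{47038}\right) = -3 + \left(\frac{11738}{6985 + 21775} - \frac{23985}{47038}\right) = -3 - \left(\frac{23985}{47038} - \frac{11738}{28760}\right) = -3 + \left(11738 \cdot \frac{1}{28760} - \frac{23985}{47038}\right) = -3 + \left(\frac{5869}{14380} - \frac{23985}{47038}\right) = -3 - \frac{34419139}{338203220} = - \frac{1049028799}{338203220} \approx -3.1018$)
$\frac{1}{S} = \frac{1}{- \frac{1049028799}{338203220}} = - \frac{338203220}{1049028799}$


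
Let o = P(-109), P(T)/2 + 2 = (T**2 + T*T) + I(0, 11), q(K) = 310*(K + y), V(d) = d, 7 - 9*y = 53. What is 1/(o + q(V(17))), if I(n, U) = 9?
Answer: 9/461012 ≈ 1.9522e-5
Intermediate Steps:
y = -46/9 (y = 7/9 - 1/9*53 = 7/9 - 53/9 = -46/9 ≈ -5.1111)
q(K) = -14260/9 + 310*K (q(K) = 310*(K - 46/9) = 310*(-46/9 + K) = -14260/9 + 310*K)
P(T) = 14 + 4*T**2 (P(T) = -4 + 2*((T**2 + T*T) + 9) = -4 + 2*((T**2 + T**2) + 9) = -4 + 2*(2*T**2 + 9) = -4 + 2*(9 + 2*T**2) = -4 + (18 + 4*T**2) = 14 + 4*T**2)
o = 47538 (o = 14 + 4*(-109)**2 = 14 + 4*11881 = 14 + 47524 = 47538)
1/(o + q(V(17))) = 1/(47538 + (-14260/9 + 310*17)) = 1/(47538 + (-14260/9 + 5270)) = 1/(47538 + 33170/9) = 1/(461012/9) = 9/461012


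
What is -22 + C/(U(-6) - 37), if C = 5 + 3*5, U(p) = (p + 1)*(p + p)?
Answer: -486/23 ≈ -21.130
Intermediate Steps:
U(p) = 2*p*(1 + p) (U(p) = (1 + p)*(2*p) = 2*p*(1 + p))
C = 20 (C = 5 + 15 = 20)
-22 + C/(U(-6) - 37) = -22 + 20/(2*(-6)*(1 - 6) - 37) = -22 + 20/(2*(-6)*(-5) - 37) = -22 + 20/(60 - 37) = -22 + 20/23 = -486/23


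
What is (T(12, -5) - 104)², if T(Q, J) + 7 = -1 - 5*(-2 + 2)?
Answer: 12544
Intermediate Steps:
T(Q, J) = -8 (T(Q, J) = -7 + (-1 - 5*(-2 + 2)) = -7 + (-1 - 5*0) = -7 + (-1 - 1*0) = -7 + (-1 + 0) = -7 - 1 = -8)
(T(12, -5) - 104)² = (-8 - 104)² = (-112)² = 12544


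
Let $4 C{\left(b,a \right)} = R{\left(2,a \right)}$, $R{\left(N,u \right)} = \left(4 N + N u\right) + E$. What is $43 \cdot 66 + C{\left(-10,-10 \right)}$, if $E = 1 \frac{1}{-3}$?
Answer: $\frac{34019}{12} \approx 2834.9$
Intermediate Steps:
$E = - \frac{1}{3}$ ($E = 1 \left(- \frac{1}{3}\right) = - \frac{1}{3} \approx -0.33333$)
$R{\left(N,u \right)} = - \frac{1}{3} + 4 N + N u$ ($R{\left(N,u \right)} = \left(4 N + N u\right) - \frac{1}{3} = - \frac{1}{3} + 4 N + N u$)
$C{\left(b,a \right)} = \frac{23}{12} + \frac{a}{2}$ ($C{\left(b,a \right)} = \frac{- \frac{1}{3} + 4 \cdot 2 + 2 a}{4} = \frac{- \frac{1}{3} + 8 + 2 a}{4} = \frac{\frac{23}{3} + 2 a}{4} = \frac{23}{12} + \frac{a}{2}$)
$43 \cdot 66 + C{\left(-10,-10 \right)} = 43 \cdot 66 + \left(\frac{23}{12} + \frac{1}{2} \left(-10\right)\right) = 2838 + \left(\frac{23}{12} - 5\right) = 2838 - \frac{37}{12} = \frac{34019}{12}$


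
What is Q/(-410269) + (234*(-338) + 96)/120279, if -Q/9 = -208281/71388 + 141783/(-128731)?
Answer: -3677523340336251977/5598631077817260988 ≈ -0.65686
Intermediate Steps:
Q = 12311275405/340364764 (Q = -9*(-208281/71388 + 141783/(-128731)) = -9*(-208281*1/71388 + 141783*(-1/128731)) = -9*(-69427/23796 - 141783/128731) = -9*(-12311275405/3063282876) = 12311275405/340364764 ≈ 36.171)
Q/(-410269) + (234*(-338) + 96)/120279 = (12311275405/340364764)/(-410269) + (234*(-338) + 96)/120279 = (12311275405/340364764)*(-1/410269) + (-79092 + 96)*(1/120279) = -12311275405/139641111361516 - 78996*1/120279 = -12311275405/139641111361516 - 26332/40093 = -3677523340336251977/5598631077817260988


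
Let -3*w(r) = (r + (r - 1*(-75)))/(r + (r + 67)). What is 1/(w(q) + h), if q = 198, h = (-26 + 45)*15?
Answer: 463/131798 ≈ 0.0035130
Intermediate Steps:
h = 285 (h = 19*15 = 285)
w(r) = -(75 + 2*r)/(3*(67 + 2*r)) (w(r) = -(r + (r - 1*(-75)))/(3*(r + (r + 67))) = -(r + (r + 75))/(3*(r + (67 + r))) = -(r + (75 + r))/(3*(67 + 2*r)) = -(75 + 2*r)/(3*(67 + 2*r)))
1/(w(q) + h) = 1/((-75 - 2*198)/(3*(67 + 2*198)) + 285) = 1/((-75 - 396)/(3*(67 + 396)) + 285) = 1/((⅓)*(-471)/463 + 285) = 1/((⅓)*(1/463)*(-471) + 285) = 1/(-157/463 + 285) = 1/(131798/463) = 463/131798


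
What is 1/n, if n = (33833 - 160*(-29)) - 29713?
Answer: 1/8760 ≈ 0.00011416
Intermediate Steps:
n = 8760 (n = (33833 + 4640) - 29713 = 38473 - 29713 = 8760)
1/n = 1/8760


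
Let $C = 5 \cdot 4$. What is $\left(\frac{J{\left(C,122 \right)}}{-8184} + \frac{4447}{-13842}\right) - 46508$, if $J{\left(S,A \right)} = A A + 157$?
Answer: $- \frac{878134501199}{18880488} \approx -46510.0$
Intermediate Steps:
$C = 20$
$J{\left(S,A \right)} = 157 + A^{2}$ ($J{\left(S,A \right)} = A^{2} + 157 = 157 + A^{2}$)
$\left(\frac{J{\left(C,122 \right)}}{-8184} + \frac{4447}{-13842}\right) - 46508 = \left(\frac{157 + 122^{2}}{-8184} + \frac{4447}{-13842}\right) - 46508 = \left(\left(157 + 14884\right) \left(- \frac{1}{8184}\right) + 4447 \left(- \frac{1}{13842}\right)\right) - 46508 = \left(15041 \left(- \frac{1}{8184}\right) - \frac{4447}{13842}\right) - 46508 = \left(- \frac{15041}{8184} - \frac{4447}{13842}\right) - 46508 = - \frac{40765295}{18880488} - 46508 = - \frac{878134501199}{18880488}$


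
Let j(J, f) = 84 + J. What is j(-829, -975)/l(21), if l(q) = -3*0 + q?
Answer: -745/21 ≈ -35.476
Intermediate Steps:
l(q) = q (l(q) = 0 + q = q)
j(-829, -975)/l(21) = (84 - 829)/21 = -745*1/21 = -745/21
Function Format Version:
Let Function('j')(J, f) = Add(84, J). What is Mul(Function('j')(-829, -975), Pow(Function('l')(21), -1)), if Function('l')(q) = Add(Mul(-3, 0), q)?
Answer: Rational(-745, 21) ≈ -35.476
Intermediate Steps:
Function('l')(q) = q (Function('l')(q) = Add(0, q) = q)
Mul(Function('j')(-829, -975), Pow(Function('l')(21), -1)) = Mul(Add(84, -829), Pow(21, -1)) = Mul(-745, Rational(1, 21)) = Rational(-745, 21)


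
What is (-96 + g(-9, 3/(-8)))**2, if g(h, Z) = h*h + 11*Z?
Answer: 23409/64 ≈ 365.77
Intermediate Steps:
g(h, Z) = h**2 + 11*Z
(-96 + g(-9, 3/(-8)))**2 = (-96 + ((-9)**2 + 11*(3/(-8))))**2 = (-96 + (81 + 11*(3*(-1/8))))**2 = (-96 + (81 + 11*(-3/8)))**2 = (-96 + (81 - 33/8))**2 = (-96 + 615/8)**2 = (-153/8)**2 = 23409/64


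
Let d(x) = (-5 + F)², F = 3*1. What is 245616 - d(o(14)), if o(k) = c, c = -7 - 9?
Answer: 245612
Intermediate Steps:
c = -16
F = 3
o(k) = -16
d(x) = 4 (d(x) = (-5 + 3)² = (-2)² = 4)
245616 - d(o(14)) = 245616 - 1*4 = 245616 - 4 = 245612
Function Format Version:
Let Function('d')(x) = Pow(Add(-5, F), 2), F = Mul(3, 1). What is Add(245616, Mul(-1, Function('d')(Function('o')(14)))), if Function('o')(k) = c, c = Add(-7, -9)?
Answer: 245612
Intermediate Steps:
c = -16
F = 3
Function('o')(k) = -16
Function('d')(x) = 4 (Function('d')(x) = Pow(Add(-5, 3), 2) = Pow(-2, 2) = 4)
Add(245616, Mul(-1, Function('d')(Function('o')(14)))) = Add(245616, Mul(-1, 4)) = Add(245616, -4) = 245612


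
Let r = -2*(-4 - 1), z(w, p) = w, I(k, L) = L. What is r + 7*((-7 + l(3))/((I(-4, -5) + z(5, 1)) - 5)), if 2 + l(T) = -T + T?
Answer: 113/5 ≈ 22.600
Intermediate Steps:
l(T) = -2 (l(T) = -2 + (-T + T) = -2 + 0 = -2)
r = 10 (r = -2*(-5) = 10)
r + 7*((-7 + l(3))/((I(-4, -5) + z(5, 1)) - 5)) = 10 + 7*((-7 - 2)/((-5 + 5) - 5)) = 10 + 7*(-9/(0 - 5)) = 10 + 7*(-9/(-5)) = 10 + 7*(-9*(-1/5)) = 10 + 7*(9/5) = 10 + 63/5 = 113/5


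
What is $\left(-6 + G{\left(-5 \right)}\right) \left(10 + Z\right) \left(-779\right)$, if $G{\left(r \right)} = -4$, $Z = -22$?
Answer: $-93480$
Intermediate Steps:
$\left(-6 + G{\left(-5 \right)}\right) \left(10 + Z\right) \left(-779\right) = \left(-6 - 4\right) \left(10 - 22\right) \left(-779\right) = \left(-10\right) \left(-12\right) \left(-779\right) = 120 \left(-779\right) = -93480$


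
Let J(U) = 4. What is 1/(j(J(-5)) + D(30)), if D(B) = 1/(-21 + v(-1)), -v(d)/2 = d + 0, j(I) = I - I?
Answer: -19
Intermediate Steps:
j(I) = 0
v(d) = -2*d (v(d) = -2*(d + 0) = -2*d)
D(B) = -1/19 (D(B) = 1/(-21 - 2*(-1)) = 1/(-21 + 2) = 1/(-19) = -1/19)
1/(j(J(-5)) + D(30)) = 1/(0 - 1/19) = 1/(-1/19) = -19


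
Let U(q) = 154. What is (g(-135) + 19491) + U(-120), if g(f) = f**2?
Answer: 37870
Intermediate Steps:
(g(-135) + 19491) + U(-120) = ((-135)**2 + 19491) + 154 = (18225 + 19491) + 154 = 37716 + 154 = 37870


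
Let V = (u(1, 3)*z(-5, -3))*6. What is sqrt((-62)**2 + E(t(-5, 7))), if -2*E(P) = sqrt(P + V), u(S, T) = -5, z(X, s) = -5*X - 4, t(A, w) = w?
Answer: sqrt(15376 - 2*I*sqrt(623))/2 ≈ 62.0 - 0.10064*I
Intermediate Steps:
z(X, s) = -4 - 5*X
V = -630 (V = -5*(-4 - 5*(-5))*6 = -5*(-4 + 25)*6 = -5*21*6 = -105*6 = -630)
E(P) = -sqrt(-630 + P)/2 (E(P) = -sqrt(P - 630)/2 = -sqrt(-630 + P)/2)
sqrt((-62)**2 + E(t(-5, 7))) = sqrt((-62)**2 - sqrt(-630 + 7)/2) = sqrt(3844 - I*sqrt(623)/2)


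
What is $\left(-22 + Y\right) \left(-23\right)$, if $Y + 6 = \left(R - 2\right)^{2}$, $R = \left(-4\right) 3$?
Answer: $-3864$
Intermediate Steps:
$R = -12$
$Y = 190$ ($Y = -6 + \left(-12 - 2\right)^{2} = -6 + \left(-14\right)^{2} = -6 + 196 = 190$)
$\left(-22 + Y\right) \left(-23\right) = \left(-22 + 190\right) \left(-23\right) = 168 \left(-23\right) = -3864$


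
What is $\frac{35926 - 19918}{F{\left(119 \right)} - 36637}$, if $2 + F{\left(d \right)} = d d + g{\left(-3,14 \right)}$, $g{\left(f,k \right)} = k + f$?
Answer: $- \frac{5336}{7489} \approx -0.71251$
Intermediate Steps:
$g{\left(f,k \right)} = f + k$
$F{\left(d \right)} = 9 + d^{2}$ ($F{\left(d \right)} = -2 + \left(d d + \left(-3 + 14\right)\right) = -2 + \left(d^{2} + 11\right) = -2 + \left(11 + d^{2}\right) = 9 + d^{2}$)
$\frac{35926 - 19918}{F{\left(119 \right)} - 36637} = \frac{35926 - 19918}{\left(9 + 119^{2}\right) - 36637} = \frac{35926 - 19918}{\left(9 + 14161\right) - 36637} = \frac{16008}{14170 - 36637} = \frac{16008}{-22467} = 16008 \left(- \frac{1}{22467}\right) = - \frac{5336}{7489}$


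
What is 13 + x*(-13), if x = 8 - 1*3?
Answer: -52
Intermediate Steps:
x = 5 (x = 8 - 3 = 5)
13 + x*(-13) = 13 + 5*(-13) = 13 - 65 = -52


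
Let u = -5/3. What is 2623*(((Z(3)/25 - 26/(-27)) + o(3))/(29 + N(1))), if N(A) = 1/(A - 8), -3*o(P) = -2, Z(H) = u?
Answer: 3874171/27270 ≈ 142.07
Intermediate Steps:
u = -5/3 (u = -5*⅓ = -5/3 ≈ -1.6667)
Z(H) = -5/3
o(P) = ⅔ (o(P) = -⅓*(-2) = ⅔)
N(A) = 1/(-8 + A)
2623*(((Z(3)/25 - 26/(-27)) + o(3))/(29 + N(1))) = 2623*(((-5/3/25 - 26/(-27)) + ⅔)/(29 + 1/(-8 + 1))) = 2623*(((-5/3*1/25 - 26*(-1/27)) + ⅔)/(29 + 1/(-7))) = 2623*(((-1/15 + 26/27) + ⅔)/(29 - ⅐)) = 2623*((121/135 + ⅔)/(202/7)) = 2623*((211/135)*(7/202)) = 2623*(1477/27270) = 3874171/27270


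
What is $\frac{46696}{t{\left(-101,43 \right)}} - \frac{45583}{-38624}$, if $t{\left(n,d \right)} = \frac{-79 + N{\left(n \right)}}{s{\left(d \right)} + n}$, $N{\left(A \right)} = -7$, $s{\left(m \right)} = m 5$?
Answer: $- \frac{102802459259}{1660832} \approx -61898.0$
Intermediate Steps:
$s{\left(m \right)} = 5 m$
$t{\left(n,d \right)} = - \frac{86}{n + 5 d}$ ($t{\left(n,d \right)} = \frac{-79 - 7}{5 d + n} = - \frac{86}{n + 5 d}$)
$\frac{46696}{t{\left(-101,43 \right)}} - \frac{45583}{-38624} = \frac{46696}{\left(-86\right) \frac{1}{-101 + 5 \cdot 43}} - \frac{45583}{-38624} = \frac{46696}{\left(-86\right) \frac{1}{-101 + 215}} - - \frac{45583}{38624} = \frac{46696}{\left(-86\right) \frac{1}{114}} + \frac{45583}{38624} = \frac{46696}{- \frac{43}{57}} + \frac{45583}{38624} = 46696 \left(- \frac{57}{43}\right) + \frac{45583}{38624} = - \frac{2661672}{43} + \frac{45583}{38624} = - \frac{102802459259}{1660832}$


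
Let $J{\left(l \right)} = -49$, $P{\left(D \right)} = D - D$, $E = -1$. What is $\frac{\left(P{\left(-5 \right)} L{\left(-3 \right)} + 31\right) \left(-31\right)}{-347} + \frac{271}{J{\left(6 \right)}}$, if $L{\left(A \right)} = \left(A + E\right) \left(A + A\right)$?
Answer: $- \frac{46948}{17003} \approx -2.7612$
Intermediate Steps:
$P{\left(D \right)} = 0$
$L{\left(A \right)} = 2 A \left(-1 + A\right)$ ($L{\left(A \right)} = \left(A - 1\right) \left(A + A\right) = \left(-1 + A\right) 2 A = 2 A \left(-1 + A\right)$)
$\frac{\left(P{\left(-5 \right)} L{\left(-3 \right)} + 31\right) \left(-31\right)}{-347} + \frac{271}{J{\left(6 \right)}} = \frac{\left(0 \cdot 2 \left(-3\right) \left(-1 - 3\right) + 31\right) \left(-31\right)}{-347} + \frac{271}{-49} = \left(0 \cdot 2 \left(-3\right) \left(-4\right) + 31\right) \left(-31\right) \left(- \frac{1}{347}\right) + 271 \left(- \frac{1}{49}\right) = \left(0 \cdot 24 + 31\right) \left(-31\right) \left(- \frac{1}{347}\right) - \frac{271}{49} = \left(0 + 31\right) \left(-31\right) \left(- \frac{1}{347}\right) - \frac{271}{49} = 31 \left(-31\right) \left(- \frac{1}{347}\right) - \frac{271}{49} = \left(-961\right) \left(- \frac{1}{347}\right) - \frac{271}{49} = \frac{961}{347} - \frac{271}{49} = - \frac{46948}{17003}$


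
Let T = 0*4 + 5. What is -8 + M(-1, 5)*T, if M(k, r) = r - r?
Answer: -8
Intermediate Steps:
M(k, r) = 0
T = 5 (T = 0 + 5 = 5)
-8 + M(-1, 5)*T = -8 + 0*5 = -8 + 0 = -8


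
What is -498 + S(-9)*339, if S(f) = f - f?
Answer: -498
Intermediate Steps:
S(f) = 0
-498 + S(-9)*339 = -498 + 0*339 = -498 + 0 = -498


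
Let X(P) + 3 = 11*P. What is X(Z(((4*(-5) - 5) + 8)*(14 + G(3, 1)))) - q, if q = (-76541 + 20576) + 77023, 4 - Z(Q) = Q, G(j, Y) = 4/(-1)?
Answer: -19147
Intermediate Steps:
G(j, Y) = -4 (G(j, Y) = 4*(-1) = -4)
Z(Q) = 4 - Q
X(P) = -3 + 11*P
q = 21058 (q = -55965 + 77023 = 21058)
X(Z(((4*(-5) - 5) + 8)*(14 + G(3, 1)))) - q = (-3 + 11*(4 - ((4*(-5) - 5) + 8)*(14 - 4))) - 1*21058 = (-3 + 11*(4 - ((-20 - 5) + 8)*10)) - 21058 = (-3 + 11*(4 - (-25 + 8)*10)) - 21058 = (-3 + 11*(4 - (-17)*10)) - 21058 = (-3 + 11*(4 - 1*(-170))) - 21058 = (-3 + 11*(4 + 170)) - 21058 = (-3 + 11*174) - 21058 = (-3 + 1914) - 21058 = 1911 - 21058 = -19147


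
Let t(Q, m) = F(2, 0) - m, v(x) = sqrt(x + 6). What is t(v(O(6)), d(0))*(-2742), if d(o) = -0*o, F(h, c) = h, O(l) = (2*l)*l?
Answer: -5484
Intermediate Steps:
O(l) = 2*l**2
d(o) = 0 (d(o) = -1*0 = 0)
v(x) = sqrt(6 + x)
t(Q, m) = 2 - m
t(v(O(6)), d(0))*(-2742) = (2 - 1*0)*(-2742) = (2 + 0)*(-2742) = 2*(-2742) = -5484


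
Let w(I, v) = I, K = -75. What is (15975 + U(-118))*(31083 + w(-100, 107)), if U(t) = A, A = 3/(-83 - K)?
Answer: 3959534451/8 ≈ 4.9494e+8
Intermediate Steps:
A = -3/8 (A = 3/(-83 - 1*(-75)) = 3/(-83 + 75) = 3/(-8) = -⅛*3 = -3/8 ≈ -0.37500)
U(t) = -3/8
(15975 + U(-118))*(31083 + w(-100, 107)) = (15975 - 3/8)*(31083 - 100) = (127797/8)*30983 = 3959534451/8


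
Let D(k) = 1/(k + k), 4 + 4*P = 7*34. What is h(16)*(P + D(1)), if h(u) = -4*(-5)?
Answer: 1180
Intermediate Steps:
P = 117/2 (P = -1 + (7*34)/4 = -1 + (¼)*238 = -1 + 119/2 = 117/2 ≈ 58.500)
D(k) = 1/(2*k)
h(u) = 20
h(16)*(P + D(1)) = 20*(117/2 + (½)/1) = 20*(117/2 + (½)*1) = 20*(117/2 + ½) = 20*59 = 1180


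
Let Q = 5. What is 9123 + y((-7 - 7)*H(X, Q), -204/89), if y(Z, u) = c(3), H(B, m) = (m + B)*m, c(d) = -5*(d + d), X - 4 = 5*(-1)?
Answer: 9093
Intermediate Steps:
X = -1 (X = 4 + 5*(-1) = 4 - 5 = -1)
c(d) = -10*d
H(B, m) = m*(B + m) (H(B, m) = (B + m)*m = m*(B + m))
y(Z, u) = -30 (y(Z, u) = -10*3 = -30)
9123 + y((-7 - 7)*H(X, Q), -204/89) = 9123 - 30 = 9093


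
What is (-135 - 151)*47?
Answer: -13442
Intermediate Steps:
(-135 - 151)*47 = -286*47 = -13442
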